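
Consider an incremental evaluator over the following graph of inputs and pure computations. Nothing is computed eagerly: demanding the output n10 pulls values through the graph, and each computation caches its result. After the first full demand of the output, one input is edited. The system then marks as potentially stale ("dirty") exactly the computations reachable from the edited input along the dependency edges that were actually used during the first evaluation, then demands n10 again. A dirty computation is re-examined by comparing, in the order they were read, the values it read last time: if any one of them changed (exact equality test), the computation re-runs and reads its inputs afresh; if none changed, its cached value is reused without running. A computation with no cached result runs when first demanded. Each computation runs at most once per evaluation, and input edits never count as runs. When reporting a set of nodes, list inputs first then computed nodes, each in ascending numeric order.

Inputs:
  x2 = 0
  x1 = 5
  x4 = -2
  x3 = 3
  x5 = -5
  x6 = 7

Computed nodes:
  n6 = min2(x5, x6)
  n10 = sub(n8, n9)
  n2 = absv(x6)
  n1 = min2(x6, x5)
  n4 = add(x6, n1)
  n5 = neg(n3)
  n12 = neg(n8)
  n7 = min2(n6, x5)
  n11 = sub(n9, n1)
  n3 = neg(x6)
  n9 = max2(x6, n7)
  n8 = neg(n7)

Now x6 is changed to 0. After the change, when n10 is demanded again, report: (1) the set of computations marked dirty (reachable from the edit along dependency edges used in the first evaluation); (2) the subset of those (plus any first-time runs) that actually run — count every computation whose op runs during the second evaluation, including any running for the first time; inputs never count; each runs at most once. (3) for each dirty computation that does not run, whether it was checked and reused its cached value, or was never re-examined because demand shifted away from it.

Dirty set: n6, n7, n8, n9, n10.
Run set: n6, n9, n10 (3 run).
Re-examined without running (cache reused): n7, n8.
The important point: at n7 every value read last time is unchanged, so the dirty flag clears without a run.

Initial pass — values computed on the first demand:
  n6 = min2(-5, 7) = -5
  n7 = min2(-5, -5) = -5
  n8 = neg(-5) = 5
  n9 = max2(7, -5) = 7
  n10 = sub(5, 7) = -2

Second demand — change propagation:
  n6: re-runs because x6 7->0; new result -5 (unchanged).
  n7: re-examined; everything it read last time is the same (n6 unchanged, x5 unchanged) — cache -5 kept, no run.
  n8: re-examined; everything it read last time is the same (n7 unchanged) — cache 5 kept, no run.
  n9: re-runs because x6 7->0; new result 0.
  n10: re-runs because n9 7->0; new result 5.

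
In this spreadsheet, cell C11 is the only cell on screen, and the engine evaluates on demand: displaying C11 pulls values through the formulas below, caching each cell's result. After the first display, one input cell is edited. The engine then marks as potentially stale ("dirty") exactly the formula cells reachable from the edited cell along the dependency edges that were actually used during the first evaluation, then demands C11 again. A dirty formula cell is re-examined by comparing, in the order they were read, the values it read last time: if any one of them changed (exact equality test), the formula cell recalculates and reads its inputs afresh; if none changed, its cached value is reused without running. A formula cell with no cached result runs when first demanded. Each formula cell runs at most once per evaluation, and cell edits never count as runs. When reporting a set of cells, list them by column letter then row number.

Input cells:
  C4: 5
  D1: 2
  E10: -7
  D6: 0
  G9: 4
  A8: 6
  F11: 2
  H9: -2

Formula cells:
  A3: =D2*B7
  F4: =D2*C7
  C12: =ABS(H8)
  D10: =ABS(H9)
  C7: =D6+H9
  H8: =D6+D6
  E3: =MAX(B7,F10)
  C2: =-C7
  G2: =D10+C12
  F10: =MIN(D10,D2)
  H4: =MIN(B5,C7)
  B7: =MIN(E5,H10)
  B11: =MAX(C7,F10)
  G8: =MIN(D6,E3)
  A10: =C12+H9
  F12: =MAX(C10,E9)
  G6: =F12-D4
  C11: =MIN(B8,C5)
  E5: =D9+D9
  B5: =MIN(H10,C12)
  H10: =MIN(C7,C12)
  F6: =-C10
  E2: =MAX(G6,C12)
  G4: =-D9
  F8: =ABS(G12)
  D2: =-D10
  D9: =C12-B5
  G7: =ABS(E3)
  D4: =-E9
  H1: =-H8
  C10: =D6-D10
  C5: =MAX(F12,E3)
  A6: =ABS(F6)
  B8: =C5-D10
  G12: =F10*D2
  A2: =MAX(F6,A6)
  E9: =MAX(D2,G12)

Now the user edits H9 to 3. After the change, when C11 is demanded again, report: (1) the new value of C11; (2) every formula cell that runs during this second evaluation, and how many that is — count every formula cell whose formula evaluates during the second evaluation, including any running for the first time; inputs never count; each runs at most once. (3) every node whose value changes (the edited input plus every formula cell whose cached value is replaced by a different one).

C11 now evaluates to 6.
Run set: B5, B7, B8, C5, C7, C10, C11, D2, D9, D10, E3, E5, E9, F10, F12, G12, H10 (17 run).
Changed values: B5, B7, B8, C5, C7, C10, C11, D2, D9, D10, E3, E5, E9, F10, F12, G12, H9, H10.

Initial pass — values computed on the first demand:
  C7 = 0 + -2 = -2
  D10 = ABS(-2) = 2
  C10 = 0 - 2 = -2
  D2 = -(2) = -2
  F10 = MIN(2, -2) = -2
  G12 = -2 * -2 = 4
  E9 = MAX(-2, 4) = 4
  F12 = MAX(-2, 4) = 4
  H8 = 0 + 0 = 0
  C12 = ABS(0) = 0
  H10 = MIN(-2, 0) = -2
  B5 = MIN(-2, 0) = -2
  D9 = 0 - -2 = 2
  E5 = 2 + 2 = 4
  B7 = MIN(4, -2) = -2
  E3 = MAX(-2, -2) = -2
  C5 = MAX(4, -2) = 4
  B8 = 4 - 2 = 2
  C11 = MIN(2, 4) = 2

Second demand — change propagation:
  C7: re-runs because H9 -2->3; new result 3.
  D10: re-runs because H9 -2->3; new result 3.
  C10: re-runs because D10 2->3; new result -3.
  D2: re-runs because D10 2->3; new result -3.
  F10: re-runs because D10 2->3; D2 -2->-3; new result -3.
  G12: re-runs because F10 -2->-3; D2 -2->-3; new result 9.
  E9: re-runs because D2 -2->-3; G12 4->9; new result 9.
  F12: re-runs because C10 -2->-3; E9 4->9; new result 9.
  H10: re-runs because C7 -2->3; new result 0.
  B5: re-runs because H10 -2->0; new result 0.
  D9: re-runs because B5 -2->0; new result 0.
  E5: re-runs because D9 2->0; D9 2->0; new result 0.
  B7: re-runs because E5 4->0; H10 -2->0; new result 0.
  E3: re-runs because B7 -2->0; F10 -2->-3; new result 0.
  C5: re-runs because F12 4->9; E3 -2->0; new result 9.
  B8: re-runs because C5 4->9; D10 2->3; new result 6.
  C11: re-runs because B8 2->6; C5 4->9; new result 6.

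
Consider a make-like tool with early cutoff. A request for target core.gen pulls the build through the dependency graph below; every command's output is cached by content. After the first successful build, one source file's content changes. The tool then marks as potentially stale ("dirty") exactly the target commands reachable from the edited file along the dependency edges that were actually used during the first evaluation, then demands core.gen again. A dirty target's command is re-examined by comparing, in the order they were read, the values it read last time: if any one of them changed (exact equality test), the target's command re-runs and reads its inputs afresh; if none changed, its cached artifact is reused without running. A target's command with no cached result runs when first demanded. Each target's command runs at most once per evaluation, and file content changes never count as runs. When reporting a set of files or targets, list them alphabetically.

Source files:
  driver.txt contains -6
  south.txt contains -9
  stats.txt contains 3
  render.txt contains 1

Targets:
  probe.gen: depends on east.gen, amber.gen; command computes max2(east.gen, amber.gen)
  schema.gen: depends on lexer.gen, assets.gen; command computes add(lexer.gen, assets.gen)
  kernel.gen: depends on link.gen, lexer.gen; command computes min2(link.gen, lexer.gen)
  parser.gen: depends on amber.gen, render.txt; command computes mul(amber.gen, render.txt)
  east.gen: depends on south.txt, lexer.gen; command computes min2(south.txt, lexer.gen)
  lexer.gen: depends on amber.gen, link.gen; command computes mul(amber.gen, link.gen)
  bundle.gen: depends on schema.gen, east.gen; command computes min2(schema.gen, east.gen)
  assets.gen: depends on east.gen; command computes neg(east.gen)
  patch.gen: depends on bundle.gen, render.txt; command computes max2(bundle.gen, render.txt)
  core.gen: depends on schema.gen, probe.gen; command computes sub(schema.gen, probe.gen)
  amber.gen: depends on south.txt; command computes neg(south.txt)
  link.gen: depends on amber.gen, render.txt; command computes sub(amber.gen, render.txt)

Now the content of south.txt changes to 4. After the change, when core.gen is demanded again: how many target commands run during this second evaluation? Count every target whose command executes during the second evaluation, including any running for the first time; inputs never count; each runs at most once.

8 target commands run: amber.gen, assets.gen, core.gen, east.gen, lexer.gen, link.gen, probe.gen, schema.gen.

First demand of the output computes:
  amber.gen = neg(-9) = 9
  link.gen = sub(9, 1) = 8
  lexer.gen = mul(9, 8) = 72
  east.gen = min2(-9, 72) = -9
  assets.gen = neg(-9) = 9
  probe.gen = max2(-9, 9) = 9
  schema.gen = add(72, 9) = 81
  core.gen = sub(81, 9) = 72

After the edit, cleaning proceeds:
  amber.gen: a read changed (south.txt -9->4) — executes, giving -4.
  link.gen: a read changed (amber.gen 9->-4) — executes, giving -5.
  lexer.gen: a read changed (amber.gen 9->-4; link.gen 8->-5) — executes, giving 20.
  east.gen: a read changed (south.txt -9->4; lexer.gen 72->20) — executes, giving 4.
  assets.gen: a read changed (east.gen -9->4) — executes, giving -4.
  probe.gen: a read changed (east.gen -9->4; amber.gen 9->-4) — executes, giving 4.
  schema.gen: a read changed (lexer.gen 72->20; assets.gen 9->-4) — executes, giving 16.
  core.gen: a read changed (schema.gen 81->16; probe.gen 9->4) — executes, giving 12.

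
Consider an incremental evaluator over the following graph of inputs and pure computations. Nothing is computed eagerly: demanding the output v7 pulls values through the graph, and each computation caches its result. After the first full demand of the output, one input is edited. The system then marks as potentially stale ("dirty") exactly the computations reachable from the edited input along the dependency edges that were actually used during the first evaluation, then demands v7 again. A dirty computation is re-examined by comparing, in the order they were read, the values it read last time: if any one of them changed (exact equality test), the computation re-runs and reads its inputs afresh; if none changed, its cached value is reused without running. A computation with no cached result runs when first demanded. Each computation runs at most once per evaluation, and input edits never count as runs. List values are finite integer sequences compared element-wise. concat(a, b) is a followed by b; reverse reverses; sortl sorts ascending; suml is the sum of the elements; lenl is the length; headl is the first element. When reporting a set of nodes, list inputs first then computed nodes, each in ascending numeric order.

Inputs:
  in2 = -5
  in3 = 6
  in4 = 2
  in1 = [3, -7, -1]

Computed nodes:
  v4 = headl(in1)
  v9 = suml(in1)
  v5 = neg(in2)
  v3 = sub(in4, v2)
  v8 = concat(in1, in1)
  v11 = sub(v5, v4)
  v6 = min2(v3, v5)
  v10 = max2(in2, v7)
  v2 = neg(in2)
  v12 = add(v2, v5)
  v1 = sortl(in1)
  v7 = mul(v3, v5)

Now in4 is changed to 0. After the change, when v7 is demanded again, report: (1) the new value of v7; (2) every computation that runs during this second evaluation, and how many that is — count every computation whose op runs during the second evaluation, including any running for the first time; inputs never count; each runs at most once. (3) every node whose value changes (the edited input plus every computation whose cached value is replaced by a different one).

Initial pass — values computed on the first demand:
  v2 = neg(-5) = 5
  v3 = sub(2, 5) = -3
  v5 = neg(-5) = 5
  v7 = mul(-3, 5) = -15

Second demand — change propagation:
  v3: re-runs because in4 2->0; new result -5.
  v7: re-runs because v3 -3->-5; new result -25.

v7 now evaluates to -25.
Run set: v3, v7 (2 run).
Changed values: in4, v3, v7.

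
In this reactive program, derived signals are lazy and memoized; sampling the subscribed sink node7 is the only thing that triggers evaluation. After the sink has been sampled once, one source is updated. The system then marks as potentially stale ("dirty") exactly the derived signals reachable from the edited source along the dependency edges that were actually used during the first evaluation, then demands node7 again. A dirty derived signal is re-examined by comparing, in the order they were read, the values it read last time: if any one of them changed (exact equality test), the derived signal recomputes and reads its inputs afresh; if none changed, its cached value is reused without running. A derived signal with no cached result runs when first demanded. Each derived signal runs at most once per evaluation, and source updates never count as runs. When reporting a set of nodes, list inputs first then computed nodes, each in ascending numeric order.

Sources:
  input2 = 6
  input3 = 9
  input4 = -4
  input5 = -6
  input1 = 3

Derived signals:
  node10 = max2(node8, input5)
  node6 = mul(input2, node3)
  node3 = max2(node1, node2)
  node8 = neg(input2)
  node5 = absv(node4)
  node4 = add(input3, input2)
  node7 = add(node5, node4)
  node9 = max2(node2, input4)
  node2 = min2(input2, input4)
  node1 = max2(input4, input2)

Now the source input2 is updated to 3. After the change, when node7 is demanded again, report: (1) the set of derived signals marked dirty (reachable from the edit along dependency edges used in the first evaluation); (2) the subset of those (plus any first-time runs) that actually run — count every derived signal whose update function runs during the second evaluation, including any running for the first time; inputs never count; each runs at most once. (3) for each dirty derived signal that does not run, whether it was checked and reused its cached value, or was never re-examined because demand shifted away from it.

The edit dirties: node4, node5, node7.
3 derived signals run: node4, node5, node7.
No dirty derived signal escaped a run.

First demand of the output computes:
  node4 = add(9, 6) = 15
  node5 = absv(15) = 15
  node7 = add(15, 15) = 30

After the edit, cleaning proceeds:
  node4: a read changed (input2 6->3) — executes, giving 12.
  node5: a read changed (node4 15->12) — executes, giving 12.
  node7: a read changed (node5 15->12; node4 15->12) — executes, giving 24.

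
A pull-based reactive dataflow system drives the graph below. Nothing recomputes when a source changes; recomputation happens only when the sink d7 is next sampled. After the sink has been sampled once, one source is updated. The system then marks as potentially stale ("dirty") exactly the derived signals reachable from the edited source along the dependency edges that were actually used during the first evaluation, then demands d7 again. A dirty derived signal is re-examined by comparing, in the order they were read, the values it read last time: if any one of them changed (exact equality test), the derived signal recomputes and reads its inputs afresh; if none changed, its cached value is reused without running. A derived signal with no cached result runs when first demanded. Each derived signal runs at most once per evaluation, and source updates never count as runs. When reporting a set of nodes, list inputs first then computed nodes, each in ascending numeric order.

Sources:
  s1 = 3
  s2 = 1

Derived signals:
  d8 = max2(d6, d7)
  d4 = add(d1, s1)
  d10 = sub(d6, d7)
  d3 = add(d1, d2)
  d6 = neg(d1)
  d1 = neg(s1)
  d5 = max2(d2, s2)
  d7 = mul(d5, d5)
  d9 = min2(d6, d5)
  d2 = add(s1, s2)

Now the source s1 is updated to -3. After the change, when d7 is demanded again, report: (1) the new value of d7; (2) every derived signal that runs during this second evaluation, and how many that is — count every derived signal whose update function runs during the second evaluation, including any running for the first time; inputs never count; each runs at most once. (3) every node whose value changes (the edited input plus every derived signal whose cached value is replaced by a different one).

First evaluation (everything demanded from the output):
  d2 = add(3, 1) = 4
  d5 = max2(4, 1) = 4
  d7 = mul(4, 4) = 16

Propagation after the edit:
  d2: runs — s1 3->-3; result -2.
  d5: runs — d2 4->-2; result 1.
  d7: runs — d5 4->1; d5 4->1; result 1.

New value of d7: 1.
Derived signals that run: d2, d5, d7 — 3 in total.
Values that change: s1, d2, d5, d7.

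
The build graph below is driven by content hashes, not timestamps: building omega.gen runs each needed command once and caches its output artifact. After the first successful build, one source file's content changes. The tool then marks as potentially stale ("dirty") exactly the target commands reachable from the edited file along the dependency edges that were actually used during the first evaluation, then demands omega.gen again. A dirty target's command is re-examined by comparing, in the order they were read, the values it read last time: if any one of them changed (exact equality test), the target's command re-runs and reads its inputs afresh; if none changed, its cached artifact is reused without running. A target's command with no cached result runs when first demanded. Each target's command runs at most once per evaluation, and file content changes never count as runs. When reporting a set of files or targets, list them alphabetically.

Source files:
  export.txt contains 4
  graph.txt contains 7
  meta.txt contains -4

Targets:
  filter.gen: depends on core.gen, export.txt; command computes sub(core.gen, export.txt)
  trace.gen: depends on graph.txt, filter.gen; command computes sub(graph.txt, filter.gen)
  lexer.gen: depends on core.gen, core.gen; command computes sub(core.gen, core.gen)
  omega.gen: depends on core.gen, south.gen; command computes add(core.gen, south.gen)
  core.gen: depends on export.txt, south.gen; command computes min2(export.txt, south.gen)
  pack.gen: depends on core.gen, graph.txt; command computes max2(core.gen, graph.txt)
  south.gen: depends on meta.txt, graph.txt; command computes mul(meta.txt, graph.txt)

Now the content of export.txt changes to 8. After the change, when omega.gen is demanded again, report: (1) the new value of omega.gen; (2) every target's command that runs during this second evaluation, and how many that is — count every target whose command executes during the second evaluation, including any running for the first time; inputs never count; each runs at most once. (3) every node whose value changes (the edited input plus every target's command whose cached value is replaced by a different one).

omega.gen now evaluates to -56.
Run set: core.gen (1 run).
Changed values: export.txt.
The important point: core.gen recomputes to an identical value, and the output ends up unchanged.

Initial pass — values computed on the first demand:
  south.gen = mul(-4, 7) = -28
  core.gen = min2(4, -28) = -28
  omega.gen = add(-28, -28) = -56

Second demand — change propagation:
  core.gen: re-runs because export.txt 4->8; new result -28 (unchanged).
  omega.gen: re-examined; everything it read last time is the same (core.gen unchanged, south.gen unchanged) — cache -56 kept, no run.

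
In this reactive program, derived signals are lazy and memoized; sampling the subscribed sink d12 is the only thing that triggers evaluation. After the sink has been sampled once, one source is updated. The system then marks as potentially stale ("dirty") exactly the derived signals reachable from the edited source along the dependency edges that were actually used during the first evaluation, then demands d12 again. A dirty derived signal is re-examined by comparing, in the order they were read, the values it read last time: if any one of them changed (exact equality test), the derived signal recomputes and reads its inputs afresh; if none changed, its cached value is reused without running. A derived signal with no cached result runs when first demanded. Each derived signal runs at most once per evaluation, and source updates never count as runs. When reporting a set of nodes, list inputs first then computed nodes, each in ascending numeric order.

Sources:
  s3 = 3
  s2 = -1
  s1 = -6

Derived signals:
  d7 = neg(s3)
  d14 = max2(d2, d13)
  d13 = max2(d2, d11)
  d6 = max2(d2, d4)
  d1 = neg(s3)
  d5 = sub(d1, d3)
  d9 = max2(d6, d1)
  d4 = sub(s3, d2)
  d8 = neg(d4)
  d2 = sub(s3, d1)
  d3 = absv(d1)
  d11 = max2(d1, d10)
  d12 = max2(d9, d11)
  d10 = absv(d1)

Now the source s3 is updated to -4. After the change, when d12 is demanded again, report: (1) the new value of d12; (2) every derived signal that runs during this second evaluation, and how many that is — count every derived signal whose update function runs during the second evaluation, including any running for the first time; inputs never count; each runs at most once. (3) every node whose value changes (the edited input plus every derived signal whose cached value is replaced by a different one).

Demanding d12 again yields 4.
8 derived signals run: d1, d2, d4, d6, d9, d10, d11, d12.
The nodes whose values change: s3, d1, d2, d4, d6, d9, d10, d11, d12.

First demand of the output computes:
  d1 = neg(3) = -3
  d2 = sub(3, -3) = 6
  d4 = sub(3, 6) = -3
  d6 = max2(6, -3) = 6
  d9 = max2(6, -3) = 6
  d10 = absv(-3) = 3
  d11 = max2(-3, 3) = 3
  d12 = max2(6, 3) = 6

After the edit, cleaning proceeds:
  d1: a read changed (s3 3->-4) — executes, giving 4.
  d2: a read changed (s3 3->-4; d1 -3->4) — executes, giving -8.
  d4: a read changed (s3 3->-4; d2 6->-8) — executes, giving 4.
  d6: a read changed (d2 6->-8; d4 -3->4) — executes, giving 4.
  d9: a read changed (d6 6->4; d1 -3->4) — executes, giving 4.
  d10: a read changed (d1 -3->4) — executes, giving 4.
  d11: a read changed (d1 -3->4; d10 3->4) — executes, giving 4.
  d12: a read changed (d9 6->4; d11 3->4) — executes, giving 4.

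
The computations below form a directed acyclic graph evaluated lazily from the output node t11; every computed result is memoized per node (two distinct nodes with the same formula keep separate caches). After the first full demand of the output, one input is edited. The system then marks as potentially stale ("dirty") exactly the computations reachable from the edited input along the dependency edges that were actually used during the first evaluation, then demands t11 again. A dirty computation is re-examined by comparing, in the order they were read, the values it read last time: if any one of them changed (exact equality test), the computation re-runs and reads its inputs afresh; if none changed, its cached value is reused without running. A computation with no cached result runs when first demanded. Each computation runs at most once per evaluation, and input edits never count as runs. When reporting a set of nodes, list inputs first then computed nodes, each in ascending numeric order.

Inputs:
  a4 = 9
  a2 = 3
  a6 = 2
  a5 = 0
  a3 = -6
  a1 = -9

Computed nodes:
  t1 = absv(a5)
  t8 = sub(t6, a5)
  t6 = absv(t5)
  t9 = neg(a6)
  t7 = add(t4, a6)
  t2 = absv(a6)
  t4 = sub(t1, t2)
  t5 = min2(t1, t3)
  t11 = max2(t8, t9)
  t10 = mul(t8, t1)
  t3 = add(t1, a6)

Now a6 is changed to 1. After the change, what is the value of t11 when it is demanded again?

Demanding t11 again yields 0.
Note where the cutoff bites: t6 is checked, finds nothing changed, and keeps its cache.

First demand of the output computes:
  t1 = absv(0) = 0
  t3 = add(0, 2) = 2
  t5 = min2(0, 2) = 0
  t6 = absv(0) = 0
  t8 = sub(0, 0) = 0
  t9 = neg(2) = -2
  t11 = max2(0, -2) = 0

After the edit, cleaning proceeds:
  t3: a read changed (a6 2->1) — executes, giving 1.
  t5: a read changed (t3 2->1) — executes, giving 0 — identical to its old value.
  t6: dirty, but its reads are unchanged (t5 unchanged); cached 0 stands.
  t8: dirty, but its reads are unchanged (t6 unchanged, a5 unchanged); cached 0 stands.
  t9: a read changed (a6 2->1) — executes, giving -1.
  t11: a read changed (t9 -2->-1) — executes, giving 0 — identical to its old value.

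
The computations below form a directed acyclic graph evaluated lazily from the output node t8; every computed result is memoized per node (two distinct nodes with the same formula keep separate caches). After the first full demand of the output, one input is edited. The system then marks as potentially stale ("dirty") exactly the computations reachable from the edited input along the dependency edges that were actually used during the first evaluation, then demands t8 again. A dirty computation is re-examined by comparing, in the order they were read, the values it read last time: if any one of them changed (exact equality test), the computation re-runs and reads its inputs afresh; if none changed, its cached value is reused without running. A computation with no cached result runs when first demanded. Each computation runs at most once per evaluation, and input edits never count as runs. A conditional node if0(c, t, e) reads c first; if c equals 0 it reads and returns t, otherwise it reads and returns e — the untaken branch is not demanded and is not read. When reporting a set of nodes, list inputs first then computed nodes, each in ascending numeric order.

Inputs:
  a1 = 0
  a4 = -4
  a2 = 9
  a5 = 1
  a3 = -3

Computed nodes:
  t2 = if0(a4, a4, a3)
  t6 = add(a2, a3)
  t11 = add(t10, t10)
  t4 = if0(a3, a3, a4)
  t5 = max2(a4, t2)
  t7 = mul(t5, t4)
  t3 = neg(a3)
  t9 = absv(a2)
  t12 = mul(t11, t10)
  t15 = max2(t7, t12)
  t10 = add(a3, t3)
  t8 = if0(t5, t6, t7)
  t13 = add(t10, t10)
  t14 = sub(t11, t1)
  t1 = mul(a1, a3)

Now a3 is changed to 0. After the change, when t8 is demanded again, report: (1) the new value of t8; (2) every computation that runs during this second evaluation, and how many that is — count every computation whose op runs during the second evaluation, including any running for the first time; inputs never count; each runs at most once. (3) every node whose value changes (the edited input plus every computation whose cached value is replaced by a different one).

Demanding t8 again yields 9.
4 computations run: t2, t5, t6, t8.
The nodes whose values change: a3, t2, t5, t8.
Note the branch switch — demand abandons t4, t7, which are never re-examined.

First demand of the output computes:
  t2 = if0(a4=-4 -> else branch a3) = -3
  t4 = if0(a3=-3 -> else branch a4) = -4
  t5 = max2(-4, -3) = -3
  t7 = mul(-3, -4) = 12
  t8 = if0(t5=-3 -> else branch t7) = 12

After the edit, cleaning proceeds:
  t2: a read changed (a3 -3->0) — executes, giving 0.
  t4: stays stale; no demand reaches it after the flip.
  t5: a read changed (t2 -3->0) — executes, giving 0.
  t6: had never run; runs now, result 9.
  t7: stays stale; no demand reaches it after the flip.
  t8: a read changed (t5 -3->0) — executes, giving 9.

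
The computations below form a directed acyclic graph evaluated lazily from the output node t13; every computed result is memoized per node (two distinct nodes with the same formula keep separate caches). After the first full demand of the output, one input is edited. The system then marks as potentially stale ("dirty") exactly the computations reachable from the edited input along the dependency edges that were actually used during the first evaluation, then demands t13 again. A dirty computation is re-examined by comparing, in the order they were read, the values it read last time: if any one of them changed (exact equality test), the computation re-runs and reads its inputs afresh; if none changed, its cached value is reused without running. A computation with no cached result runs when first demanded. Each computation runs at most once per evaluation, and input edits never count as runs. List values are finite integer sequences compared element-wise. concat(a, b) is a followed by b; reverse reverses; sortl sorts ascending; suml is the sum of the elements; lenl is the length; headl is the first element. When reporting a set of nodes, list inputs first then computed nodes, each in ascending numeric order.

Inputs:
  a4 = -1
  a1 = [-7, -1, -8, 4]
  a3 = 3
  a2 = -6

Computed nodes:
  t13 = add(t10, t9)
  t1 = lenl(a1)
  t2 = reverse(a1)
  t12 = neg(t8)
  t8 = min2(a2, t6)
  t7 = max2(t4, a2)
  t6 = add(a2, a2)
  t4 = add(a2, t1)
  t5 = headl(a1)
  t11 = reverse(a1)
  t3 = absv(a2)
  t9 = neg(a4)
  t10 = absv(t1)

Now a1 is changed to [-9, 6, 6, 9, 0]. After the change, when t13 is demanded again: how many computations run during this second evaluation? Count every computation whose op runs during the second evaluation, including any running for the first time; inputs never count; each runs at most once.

3 computations run: t1, t10, t13.

First demand of the output computes:
  t1 = lenl([-7, -1, -8, 4]) = 4
  t9 = neg(-1) = 1
  t10 = absv(4) = 4
  t13 = add(4, 1) = 5

After the edit, cleaning proceeds:
  t1: a read changed (a1 [-7, -1, -8, 4]->[-9, 6, 6, 9, 0]) — executes, giving 5.
  t10: a read changed (t1 4->5) — executes, giving 5.
  t13: a read changed (t10 4->5) — executes, giving 6.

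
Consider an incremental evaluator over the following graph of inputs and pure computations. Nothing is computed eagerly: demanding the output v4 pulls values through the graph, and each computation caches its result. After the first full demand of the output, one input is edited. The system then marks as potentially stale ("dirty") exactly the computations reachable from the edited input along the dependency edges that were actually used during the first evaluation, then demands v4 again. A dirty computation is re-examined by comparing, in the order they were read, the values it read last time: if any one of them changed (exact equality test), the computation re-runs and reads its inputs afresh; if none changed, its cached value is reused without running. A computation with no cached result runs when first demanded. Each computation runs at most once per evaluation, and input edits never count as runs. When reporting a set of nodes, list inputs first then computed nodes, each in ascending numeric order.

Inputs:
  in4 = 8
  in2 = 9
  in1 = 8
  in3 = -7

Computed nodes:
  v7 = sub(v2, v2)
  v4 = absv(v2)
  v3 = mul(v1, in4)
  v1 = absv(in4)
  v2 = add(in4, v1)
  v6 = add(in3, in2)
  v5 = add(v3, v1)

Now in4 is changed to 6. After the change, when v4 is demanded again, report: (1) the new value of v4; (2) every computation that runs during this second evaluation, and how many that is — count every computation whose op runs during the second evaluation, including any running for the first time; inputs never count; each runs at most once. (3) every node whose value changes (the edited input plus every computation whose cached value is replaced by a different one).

v4 now evaluates to 12.
Run set: v1, v2, v4 (3 run).
Changed values: in4, v1, v2, v4.

Initial pass — values computed on the first demand:
  v1 = absv(8) = 8
  v2 = add(8, 8) = 16
  v4 = absv(16) = 16

Second demand — change propagation:
  v1: re-runs because in4 8->6; new result 6.
  v2: re-runs because in4 8->6; v1 8->6; new result 12.
  v4: re-runs because v2 16->12; new result 12.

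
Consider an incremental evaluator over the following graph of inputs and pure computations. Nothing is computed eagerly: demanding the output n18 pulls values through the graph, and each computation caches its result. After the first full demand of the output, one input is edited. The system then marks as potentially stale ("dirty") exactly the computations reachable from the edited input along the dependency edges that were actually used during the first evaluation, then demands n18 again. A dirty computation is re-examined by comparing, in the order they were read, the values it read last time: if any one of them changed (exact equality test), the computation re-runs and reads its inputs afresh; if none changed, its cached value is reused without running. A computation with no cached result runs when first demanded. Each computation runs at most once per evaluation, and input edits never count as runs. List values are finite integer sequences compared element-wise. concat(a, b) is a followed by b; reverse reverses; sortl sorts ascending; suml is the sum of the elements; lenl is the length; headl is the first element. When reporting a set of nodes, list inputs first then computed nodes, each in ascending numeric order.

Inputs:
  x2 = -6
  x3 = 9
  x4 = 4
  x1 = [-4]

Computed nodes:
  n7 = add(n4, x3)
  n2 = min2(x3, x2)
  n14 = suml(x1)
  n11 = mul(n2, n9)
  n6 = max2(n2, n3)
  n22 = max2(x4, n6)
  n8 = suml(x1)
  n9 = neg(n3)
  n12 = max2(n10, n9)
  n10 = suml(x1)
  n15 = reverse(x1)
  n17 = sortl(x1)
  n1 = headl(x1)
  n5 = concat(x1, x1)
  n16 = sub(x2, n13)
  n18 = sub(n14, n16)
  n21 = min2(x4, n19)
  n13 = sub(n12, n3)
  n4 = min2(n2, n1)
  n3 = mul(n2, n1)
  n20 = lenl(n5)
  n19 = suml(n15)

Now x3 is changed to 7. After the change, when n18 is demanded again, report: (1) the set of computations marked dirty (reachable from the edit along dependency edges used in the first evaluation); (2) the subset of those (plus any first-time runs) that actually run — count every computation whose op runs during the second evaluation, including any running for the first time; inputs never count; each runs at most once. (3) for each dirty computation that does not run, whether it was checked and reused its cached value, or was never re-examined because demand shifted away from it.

Dirty set: n2, n3, n9, n12, n13, n16, n18.
Run set: n2 (1 run).
Re-examined without running (cache reused): n3, n9, n12, n13, n16, n18.
The important point: n2 recomputes to an identical value, and the output ends up unchanged.

Initial pass — values computed on the first demand:
  n1 = headl([-4]) = -4
  n2 = min2(9, -6) = -6
  n3 = mul(-6, -4) = 24
  n9 = neg(24) = -24
  n10 = suml([-4]) = -4
  n12 = max2(-4, -24) = -4
  n13 = sub(-4, 24) = -28
  n14 = suml([-4]) = -4
  n16 = sub(-6, -28) = 22
  n18 = sub(-4, 22) = -26

Second demand — change propagation:
  n2: re-runs because x3 9->7; new result -6 (unchanged).
  n3: re-examined; everything it read last time is the same (n2 unchanged, n1 unchanged) — cache 24 kept, no run.
  n9: re-examined; everything it read last time is the same (n3 unchanged) — cache -24 kept, no run.
  n12: re-examined; everything it read last time is the same (n10 unchanged, n9 unchanged) — cache -4 kept, no run.
  n13: re-examined; everything it read last time is the same (n12 unchanged, n3 unchanged) — cache -28 kept, no run.
  n16: re-examined; everything it read last time is the same (x2 unchanged, n13 unchanged) — cache 22 kept, no run.
  n18: re-examined; everything it read last time is the same (n14 unchanged, n16 unchanged) — cache -26 kept, no run.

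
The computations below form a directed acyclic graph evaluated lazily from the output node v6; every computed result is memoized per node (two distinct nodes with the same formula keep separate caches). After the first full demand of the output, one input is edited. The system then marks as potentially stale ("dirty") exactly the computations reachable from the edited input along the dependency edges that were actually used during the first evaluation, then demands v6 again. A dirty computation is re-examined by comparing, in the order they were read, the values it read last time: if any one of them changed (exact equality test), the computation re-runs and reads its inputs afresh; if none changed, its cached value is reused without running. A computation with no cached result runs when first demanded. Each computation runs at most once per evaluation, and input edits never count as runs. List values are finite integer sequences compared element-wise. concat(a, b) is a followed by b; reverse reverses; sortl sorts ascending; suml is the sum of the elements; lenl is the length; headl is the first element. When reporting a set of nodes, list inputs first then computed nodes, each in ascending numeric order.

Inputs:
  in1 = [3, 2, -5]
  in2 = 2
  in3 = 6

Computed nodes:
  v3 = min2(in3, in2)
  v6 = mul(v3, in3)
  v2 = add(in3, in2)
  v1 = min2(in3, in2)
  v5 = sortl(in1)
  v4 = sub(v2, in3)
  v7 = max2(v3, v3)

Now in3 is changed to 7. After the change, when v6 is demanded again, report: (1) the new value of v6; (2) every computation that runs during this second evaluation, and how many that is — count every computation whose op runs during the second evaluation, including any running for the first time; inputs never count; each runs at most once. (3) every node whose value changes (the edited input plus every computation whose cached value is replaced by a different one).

First demand of the output computes:
  v3 = min2(6, 2) = 2
  v6 = mul(2, 6) = 12

After the edit, cleaning proceeds:
  v3: a read changed (in3 6->7) — executes, giving 2 — identical to its old value.
  v6: a read changed (in3 6->7) — executes, giving 14.

Demanding v6 again yields 14.
2 computations run: v3, v6.
The nodes whose values change: in3, v6.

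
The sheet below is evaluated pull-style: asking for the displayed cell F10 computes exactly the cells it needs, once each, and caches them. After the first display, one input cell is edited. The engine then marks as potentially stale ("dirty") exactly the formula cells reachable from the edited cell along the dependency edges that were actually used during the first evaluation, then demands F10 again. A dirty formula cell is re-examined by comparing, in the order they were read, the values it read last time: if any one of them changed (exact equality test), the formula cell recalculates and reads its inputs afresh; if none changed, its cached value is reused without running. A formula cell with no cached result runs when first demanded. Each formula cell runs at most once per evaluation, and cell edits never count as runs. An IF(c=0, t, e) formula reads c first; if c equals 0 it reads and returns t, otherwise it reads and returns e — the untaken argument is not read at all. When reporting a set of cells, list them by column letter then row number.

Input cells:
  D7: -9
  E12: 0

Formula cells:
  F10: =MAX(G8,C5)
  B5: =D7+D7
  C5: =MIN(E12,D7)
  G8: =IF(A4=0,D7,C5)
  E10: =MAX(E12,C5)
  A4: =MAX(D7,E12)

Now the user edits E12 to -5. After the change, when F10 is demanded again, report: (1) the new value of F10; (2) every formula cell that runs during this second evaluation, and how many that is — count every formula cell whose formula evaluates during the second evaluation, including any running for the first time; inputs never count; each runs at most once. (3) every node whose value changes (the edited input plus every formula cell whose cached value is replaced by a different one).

First demand of the output computes:
  A4 = MAX(-9, 0) = 0
  C5 = MIN(0, -9) = -9
  G8 = IF(A4=0: A4=0 -> then branch D7) = -9
  F10 = MAX(-9, -9) = -9

After the edit, cleaning proceeds:
  A4: a read changed (E12 0->-5) — executes, giving -5.
  C5: a read changed (E12 0->-5) — executes, giving -9 — identical to its old value.
  G8: a read changed (A4 0->-5) — executes, giving -9 — identical to its old value.
  F10: dirty, but its reads are unchanged (G8 unchanged, C5 unchanged); cached -9 stands.

Note where the cutoff bites: F10 is checked, finds nothing changed, and keeps its cache.

Demanding F10 again yields -9.
3 formula cells run: A4, C5, G8.
The nodes whose values change: A4, E12.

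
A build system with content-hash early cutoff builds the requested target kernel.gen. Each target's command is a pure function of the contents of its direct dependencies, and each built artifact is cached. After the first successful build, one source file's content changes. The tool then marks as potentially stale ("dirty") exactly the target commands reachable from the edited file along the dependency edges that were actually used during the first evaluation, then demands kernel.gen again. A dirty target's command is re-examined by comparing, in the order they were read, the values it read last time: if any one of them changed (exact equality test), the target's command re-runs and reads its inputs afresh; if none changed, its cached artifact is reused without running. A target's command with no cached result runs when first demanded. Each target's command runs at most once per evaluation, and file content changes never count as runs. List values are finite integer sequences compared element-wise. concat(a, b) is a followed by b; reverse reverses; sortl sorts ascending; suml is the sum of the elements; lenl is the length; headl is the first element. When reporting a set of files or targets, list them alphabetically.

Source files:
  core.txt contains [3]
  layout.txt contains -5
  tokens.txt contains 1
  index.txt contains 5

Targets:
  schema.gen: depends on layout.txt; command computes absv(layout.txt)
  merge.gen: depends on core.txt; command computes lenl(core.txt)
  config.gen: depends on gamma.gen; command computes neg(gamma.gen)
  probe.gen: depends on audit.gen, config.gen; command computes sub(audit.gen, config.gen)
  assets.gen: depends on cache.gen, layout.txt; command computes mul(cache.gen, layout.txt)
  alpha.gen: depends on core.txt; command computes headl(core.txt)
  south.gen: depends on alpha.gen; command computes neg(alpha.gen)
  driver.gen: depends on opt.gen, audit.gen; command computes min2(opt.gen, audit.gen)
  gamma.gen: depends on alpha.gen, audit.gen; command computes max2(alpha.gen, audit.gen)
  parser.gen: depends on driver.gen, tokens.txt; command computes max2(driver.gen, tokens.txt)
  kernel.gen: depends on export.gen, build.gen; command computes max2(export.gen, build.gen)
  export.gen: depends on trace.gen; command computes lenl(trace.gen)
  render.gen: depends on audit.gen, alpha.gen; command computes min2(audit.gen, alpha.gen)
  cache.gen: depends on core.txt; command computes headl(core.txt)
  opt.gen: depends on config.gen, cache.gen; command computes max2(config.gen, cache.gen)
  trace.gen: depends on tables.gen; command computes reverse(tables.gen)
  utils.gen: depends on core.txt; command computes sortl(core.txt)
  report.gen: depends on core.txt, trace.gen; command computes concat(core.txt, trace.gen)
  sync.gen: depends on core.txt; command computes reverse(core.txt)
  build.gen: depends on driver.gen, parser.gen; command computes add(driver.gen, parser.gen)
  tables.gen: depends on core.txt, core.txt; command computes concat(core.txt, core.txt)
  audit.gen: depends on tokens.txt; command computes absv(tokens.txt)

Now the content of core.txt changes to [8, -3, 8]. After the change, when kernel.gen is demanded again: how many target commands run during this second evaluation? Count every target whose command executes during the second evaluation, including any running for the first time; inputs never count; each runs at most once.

Target commands that run: alpha.gen, cache.gen, config.gen, driver.gen, export.gen, gamma.gen, kernel.gen, opt.gen, tables.gen, trace.gen — 10 in total.
Key observation: the cutoff stops propagation at parser.gen — its inputs' values are unchanged, so it reuses its cache.

First evaluation (everything demanded from the output):
  alpha.gen = headl([3]) = 3
  audit.gen = absv(1) = 1
  cache.gen = headl([3]) = 3
  gamma.gen = max2(3, 1) = 3
  config.gen = neg(3) = -3
  opt.gen = max2(-3, 3) = 3
  driver.gen = min2(3, 1) = 1
  parser.gen = max2(1, 1) = 1
  build.gen = add(1, 1) = 2
  tables.gen = concat([3], [3]) = [3, 3]
  trace.gen = reverse([3, 3]) = [3, 3]
  export.gen = lenl([3, 3]) = 2
  kernel.gen = max2(2, 2) = 2

Propagation after the edit:
  alpha.gen: runs — core.txt [3]->[8, -3, 8]; result 8.
  cache.gen: runs — core.txt [3]->[8, -3, 8]; result 8.
  gamma.gen: runs — alpha.gen 3->8; result 8.
  config.gen: runs — gamma.gen 3->8; result -8.
  opt.gen: runs — config.gen -3->-8; cache.gen 3->8; result 8.
  driver.gen: runs — opt.gen 3->8; result 1 (same value as before).
  parser.gen: checked — values it read are unchanged (driver.gen unchanged, tokens.txt unchanged); reused cached 1 without running.
  build.gen: checked — values it read are unchanged (driver.gen unchanged, parser.gen unchanged); reused cached 2 without running.
  tables.gen: runs — core.txt [3]->[8, -3, 8]; core.txt [3]->[8, -3, 8]; result [8, -3, 8, 8, -3, 8].
  trace.gen: runs — tables.gen [3, 3]->[8, -3, 8, 8, -3, 8]; result [8, -3, 8, 8, -3, 8].
  export.gen: runs — trace.gen [3, 3]->[8, -3, 8, 8, -3, 8]; result 6.
  kernel.gen: runs — export.gen 2->6; result 6.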